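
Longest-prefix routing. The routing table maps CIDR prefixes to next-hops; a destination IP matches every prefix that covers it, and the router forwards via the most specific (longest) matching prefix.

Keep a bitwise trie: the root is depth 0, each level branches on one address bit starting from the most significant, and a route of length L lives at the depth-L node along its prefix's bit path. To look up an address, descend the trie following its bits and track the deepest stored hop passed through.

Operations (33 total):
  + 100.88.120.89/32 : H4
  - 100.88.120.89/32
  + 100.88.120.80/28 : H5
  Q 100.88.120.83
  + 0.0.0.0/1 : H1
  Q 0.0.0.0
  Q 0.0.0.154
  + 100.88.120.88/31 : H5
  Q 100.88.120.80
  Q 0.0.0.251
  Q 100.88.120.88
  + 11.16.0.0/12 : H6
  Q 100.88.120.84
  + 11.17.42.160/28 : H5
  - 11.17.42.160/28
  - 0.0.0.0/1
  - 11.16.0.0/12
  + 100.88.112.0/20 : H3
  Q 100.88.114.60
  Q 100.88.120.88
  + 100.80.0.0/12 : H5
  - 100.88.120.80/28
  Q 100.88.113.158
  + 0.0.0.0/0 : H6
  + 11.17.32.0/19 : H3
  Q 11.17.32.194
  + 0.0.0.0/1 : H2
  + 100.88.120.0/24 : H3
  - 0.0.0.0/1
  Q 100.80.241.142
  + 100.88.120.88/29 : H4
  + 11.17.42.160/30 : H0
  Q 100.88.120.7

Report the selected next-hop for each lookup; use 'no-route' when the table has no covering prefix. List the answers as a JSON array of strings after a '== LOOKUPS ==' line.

Process each operation:
  + 100.88.120.89/32 (H4) depth=32
  - 100.88.120.89/32 clear@32
  + 100.88.120.80/28 (H5) depth=28
  Q 100.88.120.83: descend 0110010001011000011110000101 ; hops seen [H5] ; pick H5
  + 0.0.0.0/1 (H1) depth=1
  Q 0.0.0.0: descend 0 ; hops seen [H1] ; pick H1
  Q 0.0.0.154: descend 0 ; hops seen [H1] ; pick H1
  + 100.88.120.88/31 (H5) depth=31
  Q 100.88.120.80: descend 0110010001011000011110000101 ; hops seen [H1,H5] ; pick H5
  Q 0.0.0.251: descend 0 ; hops seen [H1] ; pick H1
  Q 100.88.120.88: descend 0110010001011000011110000101100 ; hops seen [H1,H5,H5] ; pick H5
  + 11.16.0.0/12 (H6) depth=12
  Q 100.88.120.84: descend 0110010001011000011110000101 ; hops seen [H1,H5] ; pick H5
  + 11.17.42.160/28 (H5) depth=28
  - 11.17.42.160/28 clear@28
  - 0.0.0.0/1 clear@1
  - 11.16.0.0/12 clear@12
  + 100.88.112.0/20 (H3) depth=20
  Q 100.88.114.60: descend 01100100010110000111 ; hops seen [H3] ; pick H3
  Q 100.88.120.88: descend 0110010001011000011110000101100 ; hops seen [H3,H5,H5] ; pick H5
  + 100.80.0.0/12 (H5) depth=12
  - 100.88.120.80/28 clear@28
  Q 100.88.113.158: descend 01100100010110000111 ; hops seen [H5,H3] ; pick H3
  + 0.0.0.0/0 (H6) depth=0
  + 11.17.32.0/19 (H3) depth=19
  Q 11.17.32.194: descend 00001011000100010010 ; hops seen [H6,H3] ; pick H3
  + 0.0.0.0/1 (H2) depth=1
  + 100.88.120.0/24 (H3) depth=24
  - 0.0.0.0/1 clear@1
  Q 100.80.241.142: descend 011001000101 ; hops seen [H6,H5] ; pick H5
  + 100.88.120.88/29 (H4) depth=29
  + 11.17.42.160/30 (H0) depth=30
  Q 100.88.120.7: descend 0110010001011000011110000 ; hops seen [H6,H5,H3,H3] ; pick H3

== LOOKUPS ==
["H5","H1","H1","H5","H1","H5","H5","H3","H5","H3","H3","H5","H3"]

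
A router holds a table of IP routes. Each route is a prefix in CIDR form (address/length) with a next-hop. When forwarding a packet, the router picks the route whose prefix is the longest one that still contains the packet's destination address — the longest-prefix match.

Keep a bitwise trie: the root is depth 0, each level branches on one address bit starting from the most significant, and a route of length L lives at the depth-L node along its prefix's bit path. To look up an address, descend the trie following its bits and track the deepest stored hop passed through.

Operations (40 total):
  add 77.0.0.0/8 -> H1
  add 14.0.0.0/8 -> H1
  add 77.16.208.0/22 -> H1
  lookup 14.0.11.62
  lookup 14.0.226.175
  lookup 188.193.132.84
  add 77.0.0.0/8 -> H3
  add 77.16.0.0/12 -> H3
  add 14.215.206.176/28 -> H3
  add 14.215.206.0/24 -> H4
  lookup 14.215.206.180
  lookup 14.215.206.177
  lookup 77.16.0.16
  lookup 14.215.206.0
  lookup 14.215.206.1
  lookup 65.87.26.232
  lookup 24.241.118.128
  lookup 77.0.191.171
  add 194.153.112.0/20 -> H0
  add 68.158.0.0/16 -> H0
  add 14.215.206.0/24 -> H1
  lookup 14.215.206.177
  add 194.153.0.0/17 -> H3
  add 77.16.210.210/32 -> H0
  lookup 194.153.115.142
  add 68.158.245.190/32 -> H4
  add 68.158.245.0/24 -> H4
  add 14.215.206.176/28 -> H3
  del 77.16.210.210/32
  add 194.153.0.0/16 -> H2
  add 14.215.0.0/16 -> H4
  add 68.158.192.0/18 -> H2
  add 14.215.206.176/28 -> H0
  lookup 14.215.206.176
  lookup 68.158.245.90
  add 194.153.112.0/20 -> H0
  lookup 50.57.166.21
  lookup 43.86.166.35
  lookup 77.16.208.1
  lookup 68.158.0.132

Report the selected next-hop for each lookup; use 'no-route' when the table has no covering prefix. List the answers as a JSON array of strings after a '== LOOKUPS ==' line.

Apply in order:
  add 77.0.0.0/8 -> H1 at depth 8
  add 14.0.0.0/8 -> H1 at depth 8
  add 77.16.208.0/22 -> H1 at depth 22
  ? 14.0.11.62  path d0:-→d1:-→d2:-→d3:-→d4:-→d5:-→d6:-→d7:-→d8:H1  best=H1
  ? 14.0.226.175  path d0:-→d1:-→d2:-→d3:-→d4:-→d5:-→d6:-→d7:-→d8:H1  best=H1
  ? 188.193.132.84  path d0:-  best=no-route
  add 77.0.0.0/8 -> H3 at depth 8
  add 77.16.0.0/12 -> H3 at depth 12
  add 14.215.206.176/28 -> H3 at depth 28
  add 14.215.206.0/24 -> H4 at depth 24
  ? 14.215.206.180  path d0:-→d1:-→d2:-→d3:-→d4:-→d5:-→d6:-→d7:-→d8:H1→d9:-→d10:-→d11:-→d12:-→d13:-→d14:-→d15:-→d16:-→d17:-→d18:-→d19:-→d20:-→d21:-→d22:-→d23:-→d24:H4→d25:-→d26:-→d27:-→d28:H3  best=H3
  ? 14.215.206.177  path d0:-→d1:-→d2:-→d3:-→d4:-→d5:-→d6:-→d7:-→d8:H1→d9:-→d10:-→d11:-→d12:-→d13:-→d14:-→d15:-→d16:-→d17:-→d18:-→d19:-→d20:-→d21:-→d22:-→d23:-→d24:H4→d25:-→d26:-→d27:-→d28:H3  best=H3
  ? 77.16.0.16  path d0:-→d1:-→d2:-→d3:-→d4:-→d5:-→d6:-→d7:-→d8:H3→d9:-→d10:-→d11:-→d12:H3→d13:-→d14:-→d15:-→d16:-  best=H3
  ? 14.215.206.0  path d0:-→d1:-→d2:-→d3:-→d4:-→d5:-→d6:-→d7:-→d8:H1→d9:-→d10:-→d11:-→d12:-→d13:-→d14:-→d15:-→d16:-→d17:-→d18:-→d19:-→d20:-→d21:-→d22:-→d23:-→d24:H4  best=H4
  ? 14.215.206.1  path d0:-→d1:-→d2:-→d3:-→d4:-→d5:-→d6:-→d7:-→d8:H1→d9:-→d10:-→d11:-→d12:-→d13:-→d14:-→d15:-→d16:-→d17:-→d18:-→d19:-→d20:-→d21:-→d22:-→d23:-→d24:H4  best=H4
  ? 65.87.26.232  path d0:-→d1:-→d2:-→d3:-→d4:-  best=no-route
  ? 24.241.118.128  path d0:-→d1:-→d2:-→d3:-  best=no-route
  ? 77.0.191.171  path d0:-→d1:-→d2:-→d3:-→d4:-→d5:-→d6:-→d7:-→d8:H3→d9:-→d10:-→d11:-  best=H3
  add 194.153.112.0/20 -> H0 at depth 20
  add 68.158.0.0/16 -> H0 at depth 16
  add 14.215.206.0/24 -> H1 at depth 24
  ? 14.215.206.177  path d0:-→d1:-→d2:-→d3:-→d4:-→d5:-→d6:-→d7:-→d8:H1→d9:-→d10:-→d11:-→d12:-→d13:-→d14:-→d15:-→d16:-→d17:-→d18:-→d19:-→d20:-→d21:-→d22:-→d23:-→d24:H1→d25:-→d26:-→d27:-→d28:H3  best=H3
  add 194.153.0.0/17 -> H3 at depth 17
  add 77.16.210.210/32 -> H0 at depth 32
  ? 194.153.115.142  path d0:-→d1:-→d2:-→d3:-→d4:-→d5:-→d6:-→d7:-→d8:-→d9:-→d10:-→d11:-→d12:-→d13:-→d14:-→d15:-→d16:-→d17:H3→d18:-→d19:-→d20:H0  best=H0
  add 68.158.245.190/32 -> H4 at depth 32
  add 68.158.245.0/24 -> H4 at depth 24
  add 14.215.206.176/28 -> H3 at depth 28
  del 77.16.210.210/32 (clear depth 32)
  add 194.153.0.0/16 -> H2 at depth 16
  add 14.215.0.0/16 -> H4 at depth 16
  add 68.158.192.0/18 -> H2 at depth 18
  add 14.215.206.176/28 -> H0 at depth 28
  ? 14.215.206.176  path d0:-→d1:-→d2:-→d3:-→d4:-→d5:-→d6:-→d7:-→d8:H1→d9:-→d10:-→d11:-→d12:-→d13:-→d14:-→d15:-→d16:H4→d17:-→d18:-→d19:-→d20:-→d21:-→d22:-→d23:-→d24:H1→d25:-→d26:-→d27:-→d28:H0  best=H0
  ? 68.158.245.90  path d0:-→d1:-→d2:-→d3:-→d4:-→d5:-→d6:-→d7:-→d8:-→d9:-→d10:-→d11:-→d12:-→d13:-→d14:-→d15:-→d16:H0→d17:-→d18:H2→d19:-→d20:-→d21:-→d22:-→d23:-→d24:H4  best=H4
  add 194.153.112.0/20 -> H0 at depth 20
  ? 50.57.166.21  path d0:-→d1:-→d2:-  best=no-route
  ? 43.86.166.35  path d0:-→d1:-→d2:-  best=no-route
  ? 77.16.208.1  path d0:-→d1:-→d2:-→d3:-→d4:-→d5:-→d6:-→d7:-→d8:H3→d9:-→d10:-→d11:-→d12:H3→d13:-→d14:-→d15:-→d16:-→d17:-→d18:-→d19:-→d20:-→d21:-→d22:H1  best=H1
  ? 68.158.0.132  path d0:-→d1:-→d2:-→d3:-→d4:-→d5:-→d6:-→d7:-→d8:-→d9:-→d10:-→d11:-→d12:-→d13:-→d14:-→d15:-→d16:H0  best=H0

== LOOKUPS ==
["H1","H1","no-route","H3","H3","H3","H4","H4","no-route","no-route","H3","H3","H0","H0","H4","no-route","no-route","H1","H0"]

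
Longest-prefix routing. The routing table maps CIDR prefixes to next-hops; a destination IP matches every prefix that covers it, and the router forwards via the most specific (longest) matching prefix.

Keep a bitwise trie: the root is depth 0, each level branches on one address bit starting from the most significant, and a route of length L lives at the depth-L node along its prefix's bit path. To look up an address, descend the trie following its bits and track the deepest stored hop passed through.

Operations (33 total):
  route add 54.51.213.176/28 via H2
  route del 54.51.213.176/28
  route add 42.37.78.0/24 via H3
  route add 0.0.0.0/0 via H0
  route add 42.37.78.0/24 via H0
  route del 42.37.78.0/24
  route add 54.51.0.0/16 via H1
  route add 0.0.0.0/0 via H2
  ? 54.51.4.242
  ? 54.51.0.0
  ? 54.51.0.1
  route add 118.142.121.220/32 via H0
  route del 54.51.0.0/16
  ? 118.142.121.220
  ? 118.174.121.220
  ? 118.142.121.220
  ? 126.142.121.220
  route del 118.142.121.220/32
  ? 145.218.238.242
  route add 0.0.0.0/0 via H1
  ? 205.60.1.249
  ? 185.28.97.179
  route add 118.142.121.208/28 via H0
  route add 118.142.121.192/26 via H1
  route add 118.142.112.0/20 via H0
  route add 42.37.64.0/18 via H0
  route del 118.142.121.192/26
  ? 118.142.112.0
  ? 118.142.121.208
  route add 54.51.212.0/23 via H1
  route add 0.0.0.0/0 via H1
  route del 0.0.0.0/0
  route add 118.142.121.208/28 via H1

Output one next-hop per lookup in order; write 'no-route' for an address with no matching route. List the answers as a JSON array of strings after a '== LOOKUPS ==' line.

Apply in order:
  add 54.51.213.176/28 -> H2 at depth 28
  - 54.51.213.176/28 clear@28
  add 42.37.78.0/24 -> H3 at depth 24
  add 0.0.0.0/0 -> H0 at depth 0
  add 42.37.78.0/24 -> H0 at depth 24
  - 42.37.78.0/24 clear@24
  add 54.51.0.0/16 -> H1 at depth 16
  add 0.0.0.0/0 -> H2 at depth 0
  ? 54.51.4.242  path d0:H2→d1:-→d2:-→d3:-→d4:-→d5:-→d6:-→d7:-→d8:-→d9:-→d10:-→d11:-→d12:-→d13:-→d14:-→d15:-→d16:H1  best=H1
  ? 54.51.0.0  path d0:H2→d1:-→d2:-→d3:-→d4:-→d5:-→d6:-→d7:-→d8:-→d9:-→d10:-→d11:-→d12:-→d13:-→d14:-→d15:-→d16:H1  best=H1
  ? 54.51.0.1  path d0:H2→d1:-→d2:-→d3:-→d4:-→d5:-→d6:-→d7:-→d8:-→d9:-→d10:-→d11:-→d12:-→d13:-→d14:-→d15:-→d16:H1  best=H1
  add 118.142.121.220/32 -> H0 at depth 32
  - 54.51.0.0/16 clear@16
  ? 118.142.121.220  path d0:H2→d1:-→d2:-→d3:-→d4:-→d5:-→d6:-→d7:-→d8:-→d9:-→d10:-→d11:-→d12:-→d13:-→d14:-→d15:-→d16:-→d17:-→d18:-→d19:-→d20:-→d21:-→d22:-→d23:-→d24:-→d25:-→d26:-→d27:-→d28:-→d29:-→d30:-→d31:-→d32:H0  best=H0
  ? 118.174.121.220  path d0:H2→d1:-→d2:-→d3:-→d4:-→d5:-→d6:-→d7:-→d8:-→d9:-→d10:-  best=H2
  ? 118.142.121.220  path d0:H2→d1:-→d2:-→d3:-→d4:-→d5:-→d6:-→d7:-→d8:-→d9:-→d10:-→d11:-→d12:-→d13:-→d14:-→d15:-→d16:-→d17:-→d18:-→d19:-→d20:-→d21:-→d22:-→d23:-→d24:-→d25:-→d26:-→d27:-→d28:-→d29:-→d30:-→d31:-→d32:H0  best=H0
  ? 126.142.121.220  path d0:H2→d1:-→d2:-→d3:-→d4:-  best=H2
  - 118.142.121.220/32 clear@32
  ? 145.218.238.242  path d0:H2  best=H2
  add 0.0.0.0/0 -> H1 at depth 0
  ? 205.60.1.249  path d0:H1  best=H1
  ? 185.28.97.179  path d0:H1  best=H1
  add 118.142.121.208/28 -> H0 at depth 28
  add 118.142.121.192/26 -> H1 at depth 26
  add 118.142.112.0/20 -> H0 at depth 20
  add 42.37.64.0/18 -> H0 at depth 18
  - 118.142.121.192/26 clear@26
  ? 118.142.112.0  path d0:H1→d1:-→d2:-→d3:-→d4:-→d5:-→d6:-→d7:-→d8:-→d9:-→d10:-→d11:-→d12:-→d13:-→d14:-→d15:-→d16:-→d17:-→d18:-→d19:-→d20:H0  best=H0
  ? 118.142.121.208  path d0:H1→d1:-→d2:-→d3:-→d4:-→d5:-→d6:-→d7:-→d8:-→d9:-→d10:-→d11:-→d12:-→d13:-→d14:-→d15:-→d16:-→d17:-→d18:-→d19:-→d20:H0→d21:-→d22:-→d23:-→d24:-→d25:-→d26:-→d27:-→d28:H0  best=H0
  add 54.51.212.0/23 -> H1 at depth 23
  add 0.0.0.0/0 -> H1 at depth 0
  - 0.0.0.0/0 clear@0
  add 118.142.121.208/28 -> H1 at depth 28

== LOOKUPS ==
["H1","H1","H1","H0","H2","H0","H2","H2","H1","H1","H0","H0"]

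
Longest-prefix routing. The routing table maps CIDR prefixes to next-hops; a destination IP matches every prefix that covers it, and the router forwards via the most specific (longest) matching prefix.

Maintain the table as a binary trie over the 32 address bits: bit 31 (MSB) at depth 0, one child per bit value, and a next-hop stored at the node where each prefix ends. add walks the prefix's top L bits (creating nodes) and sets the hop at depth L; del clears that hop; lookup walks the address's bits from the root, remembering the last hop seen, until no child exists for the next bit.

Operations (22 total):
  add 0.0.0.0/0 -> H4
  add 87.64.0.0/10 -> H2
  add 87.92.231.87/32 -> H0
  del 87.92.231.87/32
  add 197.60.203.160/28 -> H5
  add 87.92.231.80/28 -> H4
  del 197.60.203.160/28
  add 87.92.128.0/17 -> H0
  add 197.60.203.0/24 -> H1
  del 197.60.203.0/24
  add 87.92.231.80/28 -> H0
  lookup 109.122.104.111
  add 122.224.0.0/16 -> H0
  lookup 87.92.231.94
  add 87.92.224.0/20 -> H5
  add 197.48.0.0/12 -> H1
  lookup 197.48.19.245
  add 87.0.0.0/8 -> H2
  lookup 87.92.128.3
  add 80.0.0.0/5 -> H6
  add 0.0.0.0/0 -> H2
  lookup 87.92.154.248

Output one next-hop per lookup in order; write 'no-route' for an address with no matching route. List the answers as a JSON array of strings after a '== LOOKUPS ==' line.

Process each operation:
  + 0.0.0.0/0 (H4) depth=0
  + 87.64.0.0/10 (H2) depth=10
  + 87.92.231.87/32 (H0) depth=32
  - 87.92.231.87/32 clear@32
  + 197.60.203.160/28 (H5) depth=28
  + 87.92.231.80/28 (H4) depth=28
  - 197.60.203.160/28 clear@28
  + 87.92.128.0/17 (H0) depth=17
  + 197.60.203.0/24 (H1) depth=24
  - 197.60.203.0/24 clear@24
  + 87.92.231.80/28 (H0) depth=28
  lookup 109.122.104.111: bits 01 walk d0:H4→d1:-→d2:- -> H4
  + 122.224.0.0/16 (H0) depth=16
  lookup 87.92.231.94: bits 0101011101011100111001110101 walk d0:H4→d1:-→d2:-→d3:-→d4:-→d5:-→d6:-→d7:-→d8:-→d9:-→d10:H2→d11:-→d12:-→d13:-→d14:-→d15:-→d16:-→d17:H0→d18:-→d19:-→d20:-→d21:-→d22:-→d23:-→d24:-→d25:-→d26:-→d27:-→d28:H0 -> H0
  + 87.92.224.0/20 (H5) depth=20
  + 197.48.0.0/12 (H1) depth=12
  lookup 197.48.19.245: bits 110001010011 walk d0:H4→d1:-→d2:-→d3:-→d4:-→d5:-→d6:-→d7:-→d8:-→d9:-→d10:-→d11:-→d12:H1 -> H1
  + 87.0.0.0/8 (H2) depth=8
  lookup 87.92.128.3: bits 01010111010111001 walk d0:H4→d1:-→d2:-→d3:-→d4:-→d5:-→d6:-→d7:-→d8:H2→d9:-→d10:H2→d11:-→d12:-→d13:-→d14:-→d15:-→d16:-→d17:H0 -> H0
  + 80.0.0.0/5 (H6) depth=5
  + 0.0.0.0/0 (H2) depth=0
  lookup 87.92.154.248: bits 01010111010111001 walk d0:H2→d1:-→d2:-→d3:-→d4:-→d5:H6→d6:-→d7:-→d8:H2→d9:-→d10:H2→d11:-→d12:-→d13:-→d14:-→d15:-→d16:-→d17:H0 -> H0

== LOOKUPS ==
["H4","H0","H1","H0","H0"]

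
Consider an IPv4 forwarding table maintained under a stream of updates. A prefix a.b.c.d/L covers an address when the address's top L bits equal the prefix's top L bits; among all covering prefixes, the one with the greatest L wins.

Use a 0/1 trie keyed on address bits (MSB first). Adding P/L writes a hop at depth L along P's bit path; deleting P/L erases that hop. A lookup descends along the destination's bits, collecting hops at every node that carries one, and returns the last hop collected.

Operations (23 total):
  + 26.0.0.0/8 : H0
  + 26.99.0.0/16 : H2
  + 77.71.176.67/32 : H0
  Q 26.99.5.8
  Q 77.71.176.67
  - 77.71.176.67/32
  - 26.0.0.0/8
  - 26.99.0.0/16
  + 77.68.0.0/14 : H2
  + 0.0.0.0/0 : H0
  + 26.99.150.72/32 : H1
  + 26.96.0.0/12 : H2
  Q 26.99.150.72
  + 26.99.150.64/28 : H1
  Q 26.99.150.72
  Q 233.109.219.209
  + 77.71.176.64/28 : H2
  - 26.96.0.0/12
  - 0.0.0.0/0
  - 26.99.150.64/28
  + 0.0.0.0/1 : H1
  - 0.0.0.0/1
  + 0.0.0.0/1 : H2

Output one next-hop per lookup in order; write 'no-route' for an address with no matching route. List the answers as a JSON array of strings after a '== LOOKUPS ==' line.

Trace:
  add 26.0.0.0/8 -> H0 at depth 8
  add 26.99.0.0/16 -> H2 at depth 16
  add 77.71.176.67/32 -> H0 at depth 32
  ? 26.99.5.8  path d0:-→d1:-→d2:-→d3:-→d4:-→d5:-→d6:-→d7:-→d8:H0→d9:-→d10:-→d11:-→d12:-→d13:-→d14:-→d15:-→d16:H2  best=H2
  ? 77.71.176.67  path d0:-→d1:-→d2:-→d3:-→d4:-→d5:-→d6:-→d7:-→d8:-→d9:-→d10:-→d11:-→d12:-→d13:-→d14:-→d15:-→d16:-→d17:-→d18:-→d19:-→d20:-→d21:-→d22:-→d23:-→d24:-→d25:-→d26:-→d27:-→d28:-→d29:-→d30:-→d31:-→d32:H0  best=H0
  del 77.71.176.67/32 (clear depth 32)
  del 26.0.0.0/8 (clear depth 8)
  del 26.99.0.0/16 (clear depth 16)
  add 77.68.0.0/14 -> H2 at depth 14
  add 0.0.0.0/0 -> H0 at depth 0
  add 26.99.150.72/32 -> H1 at depth 32
  add 26.96.0.0/12 -> H2 at depth 12
  ? 26.99.150.72  path d0:H0→d1:-→d2:-→d3:-→d4:-→d5:-→d6:-→d7:-→d8:-→d9:-→d10:-→d11:-→d12:H2→d13:-→d14:-→d15:-→d16:-→d17:-→d18:-→d19:-→d20:-→d21:-→d22:-→d23:-→d24:-→d25:-→d26:-→d27:-→d28:-→d29:-→d30:-→d31:-→d32:H1  best=H1
  add 26.99.150.64/28 -> H1 at depth 28
  ? 26.99.150.72  path d0:H0→d1:-→d2:-→d3:-→d4:-→d5:-→d6:-→d7:-→d8:-→d9:-→d10:-→d11:-→d12:H2→d13:-→d14:-→d15:-→d16:-→d17:-→d18:-→d19:-→d20:-→d21:-→d22:-→d23:-→d24:-→d25:-→d26:-→d27:-→d28:H1→d29:-→d30:-→d31:-→d32:H1  best=H1
  ? 233.109.219.209  path d0:H0  best=H0
  add 77.71.176.64/28 -> H2 at depth 28
  del 26.96.0.0/12 (clear depth 12)
  del 0.0.0.0/0 (clear depth 0)
  del 26.99.150.64/28 (clear depth 28)
  add 0.0.0.0/1 -> H1 at depth 1
  del 0.0.0.0/1 (clear depth 1)
  add 0.0.0.0/1 -> H2 at depth 1

== LOOKUPS ==
["H2","H0","H1","H1","H0"]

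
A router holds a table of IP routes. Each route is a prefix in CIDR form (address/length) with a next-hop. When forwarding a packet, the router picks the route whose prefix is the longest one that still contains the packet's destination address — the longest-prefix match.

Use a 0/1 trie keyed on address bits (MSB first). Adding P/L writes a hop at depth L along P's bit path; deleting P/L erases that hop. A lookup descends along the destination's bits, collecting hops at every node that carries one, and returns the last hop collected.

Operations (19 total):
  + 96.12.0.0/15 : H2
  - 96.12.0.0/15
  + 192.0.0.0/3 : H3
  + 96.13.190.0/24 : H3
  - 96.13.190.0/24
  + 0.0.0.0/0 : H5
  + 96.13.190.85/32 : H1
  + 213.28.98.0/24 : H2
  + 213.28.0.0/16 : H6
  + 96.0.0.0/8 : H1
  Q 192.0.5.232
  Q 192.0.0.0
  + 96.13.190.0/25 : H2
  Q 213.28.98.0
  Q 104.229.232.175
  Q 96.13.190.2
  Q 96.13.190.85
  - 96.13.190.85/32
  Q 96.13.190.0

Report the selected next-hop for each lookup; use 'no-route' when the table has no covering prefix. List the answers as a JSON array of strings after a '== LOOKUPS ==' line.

Trace:
  add 96.12.0.0/15 -> H2 at depth 15
  del 96.12.0.0/15 (clear depth 15)
  add 192.0.0.0/3 -> H3 at depth 3
  add 96.13.190.0/24 -> H3 at depth 24
  del 96.13.190.0/24 (clear depth 24)
  add 0.0.0.0/0 -> H5 at depth 0
  add 96.13.190.85/32 -> H1 at depth 32
  add 213.28.98.0/24 -> H2 at depth 24
  add 213.28.0.0/16 -> H6 at depth 16
  add 96.0.0.0/8 -> H1 at depth 8
  ? 192.0.5.232  path d0:H5→d1:-→d2:-→d3:H3  best=H3
  ? 192.0.0.0  path d0:H5→d1:-→d2:-→d3:H3  best=H3
  add 96.13.190.0/25 -> H2 at depth 25
  ? 213.28.98.0  path d0:H5→d1:-→d2:-→d3:H3→d4:-→d5:-→d6:-→d7:-→d8:-→d9:-→d10:-→d11:-→d12:-→d13:-→d14:-→d15:-→d16:H6→d17:-→d18:-→d19:-→d20:-→d21:-→d22:-→d23:-→d24:H2  best=H2
  ? 104.229.232.175  path d0:H5→d1:-→d2:-→d3:-→d4:-  best=H5
  ? 96.13.190.2  path d0:H5→d1:-→d2:-→d3:-→d4:-→d5:-→d6:-→d7:-→d8:H1→d9:-→d10:-→d11:-→d12:-→d13:-→d14:-→d15:-→d16:-→d17:-→d18:-→d19:-→d20:-→d21:-→d22:-→d23:-→d24:-→d25:H2  best=H2
  ? 96.13.190.85  path d0:H5→d1:-→d2:-→d3:-→d4:-→d5:-→d6:-→d7:-→d8:H1→d9:-→d10:-→d11:-→d12:-→d13:-→d14:-→d15:-→d16:-→d17:-→d18:-→d19:-→d20:-→d21:-→d22:-→d23:-→d24:-→d25:H2→d26:-→d27:-→d28:-→d29:-→d30:-→d31:-→d32:H1  best=H1
  del 96.13.190.85/32 (clear depth 32)
  ? 96.13.190.0  path d0:H5→d1:-→d2:-→d3:-→d4:-→d5:-→d6:-→d7:-→d8:H1→d9:-→d10:-→d11:-→d12:-→d13:-→d14:-→d15:-→d16:-→d17:-→d18:-→d19:-→d20:-→d21:-→d22:-→d23:-→d24:-→d25:H2  best=H2

== LOOKUPS ==
["H3","H3","H2","H5","H2","H1","H2"]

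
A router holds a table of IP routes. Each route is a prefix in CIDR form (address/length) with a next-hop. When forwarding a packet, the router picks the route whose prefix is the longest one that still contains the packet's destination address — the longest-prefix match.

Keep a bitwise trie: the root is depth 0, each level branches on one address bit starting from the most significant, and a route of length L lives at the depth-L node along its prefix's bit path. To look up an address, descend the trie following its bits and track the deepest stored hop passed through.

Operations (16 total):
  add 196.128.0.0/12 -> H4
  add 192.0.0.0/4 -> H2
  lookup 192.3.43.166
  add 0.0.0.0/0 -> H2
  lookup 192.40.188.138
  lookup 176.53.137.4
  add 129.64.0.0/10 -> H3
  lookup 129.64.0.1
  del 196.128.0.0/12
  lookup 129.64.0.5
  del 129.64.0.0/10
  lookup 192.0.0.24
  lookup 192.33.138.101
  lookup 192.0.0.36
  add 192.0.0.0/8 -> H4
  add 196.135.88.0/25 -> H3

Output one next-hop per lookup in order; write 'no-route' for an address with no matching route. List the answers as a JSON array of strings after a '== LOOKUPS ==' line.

Apply in order:
  + 196.128.0.0/12 (H4) depth=12
  + 192.0.0.0/4 (H2) depth=4
  ? 192.3.43.166  path d0:-→d1:-→d2:-→d3:-→d4:H2→d5:-  best=H2
  + 0.0.0.0/0 (H2) depth=0
  ? 192.40.188.138  path d0:H2→d1:-→d2:-→d3:-→d4:H2→d5:-  best=H2
  ? 176.53.137.4  path d0:H2→d1:-  best=H2
  + 129.64.0.0/10 (H3) depth=10
  ? 129.64.0.1  path d0:H2→d1:-→d2:-→d3:-→d4:-→d5:-→d6:-→d7:-→d8:-→d9:-→d10:H3  best=H3
  - 196.128.0.0/12 clear@12
  ? 129.64.0.5  path d0:H2→d1:-→d2:-→d3:-→d4:-→d5:-→d6:-→d7:-→d8:-→d9:-→d10:H3  best=H3
  - 129.64.0.0/10 clear@10
  ? 192.0.0.24  path d0:H2→d1:-→d2:-→d3:-→d4:H2→d5:-  best=H2
  ? 192.33.138.101  path d0:H2→d1:-→d2:-→d3:-→d4:H2→d5:-  best=H2
  ? 192.0.0.36  path d0:H2→d1:-→d2:-→d3:-→d4:H2→d5:-  best=H2
  + 192.0.0.0/8 (H4) depth=8
  + 196.135.88.0/25 (H3) depth=25

== LOOKUPS ==
["H2","H2","H2","H3","H3","H2","H2","H2"]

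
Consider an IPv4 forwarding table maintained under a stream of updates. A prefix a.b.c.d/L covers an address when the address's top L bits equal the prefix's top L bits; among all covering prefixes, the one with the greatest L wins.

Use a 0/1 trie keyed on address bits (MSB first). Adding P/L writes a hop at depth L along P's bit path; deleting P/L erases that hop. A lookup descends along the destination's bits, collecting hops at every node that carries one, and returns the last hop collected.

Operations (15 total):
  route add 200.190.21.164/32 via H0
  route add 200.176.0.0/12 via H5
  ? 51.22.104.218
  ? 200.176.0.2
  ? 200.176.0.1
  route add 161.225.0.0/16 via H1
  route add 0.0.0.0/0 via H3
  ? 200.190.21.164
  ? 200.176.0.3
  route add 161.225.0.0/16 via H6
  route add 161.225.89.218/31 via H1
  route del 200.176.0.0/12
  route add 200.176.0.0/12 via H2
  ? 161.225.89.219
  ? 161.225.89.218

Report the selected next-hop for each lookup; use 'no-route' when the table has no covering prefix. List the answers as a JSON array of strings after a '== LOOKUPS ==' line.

Trace:
  add 200.190.21.164/32 -> H0 at depth 32
  add 200.176.0.0/12 -> H5 at depth 12
  lookup 51.22.104.218: bits ε walk d0:- -> no-route
  lookup 200.176.0.2: bits 110010001011 walk d0:-→d1:-→d2:-→d3:-→d4:-→d5:-→d6:-→d7:-→d8:-→d9:-→d10:-→d11:-→d12:H5 -> H5
  lookup 200.176.0.1: bits 110010001011 walk d0:-→d1:-→d2:-→d3:-→d4:-→d5:-→d6:-→d7:-→d8:-→d9:-→d10:-→d11:-→d12:H5 -> H5
  add 161.225.0.0/16 -> H1 at depth 16
  add 0.0.0.0/0 -> H3 at depth 0
  lookup 200.190.21.164: bits 11001000101111100001010110100100 walk d0:H3→d1:-→d2:-→d3:-→d4:-→d5:-→d6:-→d7:-→d8:-→d9:-→d10:-→d11:-→d12:H5→d13:-→d14:-→d15:-→d16:-→d17:-→d18:-→d19:-→d20:-→d21:-→d22:-→d23:-→d24:-→d25:-→d26:-→d27:-→d28:-→d29:-→d30:-→d31:-→d32:H0 -> H0
  lookup 200.176.0.3: bits 110010001011 walk d0:H3→d1:-→d2:-→d3:-→d4:-→d5:-→d6:-→d7:-→d8:-→d9:-→d10:-→d11:-→d12:H5 -> H5
  add 161.225.0.0/16 -> H6 at depth 16
  add 161.225.89.218/31 -> H1 at depth 31
  del 200.176.0.0/12 (clear depth 12)
  add 200.176.0.0/12 -> H2 at depth 12
  lookup 161.225.89.219: bits 1010000111100001010110011101101 walk d0:H3→d1:-→d2:-→d3:-→d4:-→d5:-→d6:-→d7:-→d8:-→d9:-→d10:-→d11:-→d12:-→d13:-→d14:-→d15:-→d16:H6→d17:-→d18:-→d19:-→d20:-→d21:-→d22:-→d23:-→d24:-→d25:-→d26:-→d27:-→d28:-→d29:-→d30:-→d31:H1 -> H1
  lookup 161.225.89.218: bits 1010000111100001010110011101101 walk d0:H3→d1:-→d2:-→d3:-→d4:-→d5:-→d6:-→d7:-→d8:-→d9:-→d10:-→d11:-→d12:-→d13:-→d14:-→d15:-→d16:H6→d17:-→d18:-→d19:-→d20:-→d21:-→d22:-→d23:-→d24:-→d25:-→d26:-→d27:-→d28:-→d29:-→d30:-→d31:H1 -> H1

== LOOKUPS ==
["no-route","H5","H5","H0","H5","H1","H1"]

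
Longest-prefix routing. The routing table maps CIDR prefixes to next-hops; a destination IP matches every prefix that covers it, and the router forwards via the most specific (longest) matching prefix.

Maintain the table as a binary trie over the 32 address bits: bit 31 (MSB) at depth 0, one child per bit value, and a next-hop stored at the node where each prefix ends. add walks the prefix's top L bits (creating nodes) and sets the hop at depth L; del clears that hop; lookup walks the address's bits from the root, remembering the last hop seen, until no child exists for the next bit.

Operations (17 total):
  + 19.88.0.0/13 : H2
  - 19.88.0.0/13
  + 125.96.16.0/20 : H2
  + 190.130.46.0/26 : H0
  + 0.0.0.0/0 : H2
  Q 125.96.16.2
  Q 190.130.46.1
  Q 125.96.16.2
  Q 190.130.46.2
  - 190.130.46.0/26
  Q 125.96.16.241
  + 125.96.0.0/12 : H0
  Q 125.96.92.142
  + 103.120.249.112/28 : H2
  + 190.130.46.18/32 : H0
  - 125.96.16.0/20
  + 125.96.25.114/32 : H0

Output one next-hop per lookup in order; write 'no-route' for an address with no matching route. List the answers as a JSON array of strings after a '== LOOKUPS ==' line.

Apply in order:
  add 19.88.0.0/13 -> H2 at depth 13
  del 19.88.0.0/13 (clear depth 13)
  add 125.96.16.0/20 -> H2 at depth 20
  add 190.130.46.0/26 -> H0 at depth 26
  add 0.0.0.0/0 -> H2 at depth 0
  Q 125.96.16.2: descend 01111101011000000001 ; hops seen [H2,H2] ; pick H2
  Q 190.130.46.1: descend 10111110100000100010111000 ; hops seen [H2,H0] ; pick H0
  Q 125.96.16.2: descend 01111101011000000001 ; hops seen [H2,H2] ; pick H2
  Q 190.130.46.2: descend 10111110100000100010111000 ; hops seen [H2,H0] ; pick H0
  del 190.130.46.0/26 (clear depth 26)
  Q 125.96.16.241: descend 01111101011000000001 ; hops seen [H2,H2] ; pick H2
  add 125.96.0.0/12 -> H0 at depth 12
  Q 125.96.92.142: descend 01111101011000000 ; hops seen [H2,H0] ; pick H0
  add 103.120.249.112/28 -> H2 at depth 28
  add 190.130.46.18/32 -> H0 at depth 32
  del 125.96.16.0/20 (clear depth 20)
  add 125.96.25.114/32 -> H0 at depth 32

== LOOKUPS ==
["H2","H0","H2","H0","H2","H0"]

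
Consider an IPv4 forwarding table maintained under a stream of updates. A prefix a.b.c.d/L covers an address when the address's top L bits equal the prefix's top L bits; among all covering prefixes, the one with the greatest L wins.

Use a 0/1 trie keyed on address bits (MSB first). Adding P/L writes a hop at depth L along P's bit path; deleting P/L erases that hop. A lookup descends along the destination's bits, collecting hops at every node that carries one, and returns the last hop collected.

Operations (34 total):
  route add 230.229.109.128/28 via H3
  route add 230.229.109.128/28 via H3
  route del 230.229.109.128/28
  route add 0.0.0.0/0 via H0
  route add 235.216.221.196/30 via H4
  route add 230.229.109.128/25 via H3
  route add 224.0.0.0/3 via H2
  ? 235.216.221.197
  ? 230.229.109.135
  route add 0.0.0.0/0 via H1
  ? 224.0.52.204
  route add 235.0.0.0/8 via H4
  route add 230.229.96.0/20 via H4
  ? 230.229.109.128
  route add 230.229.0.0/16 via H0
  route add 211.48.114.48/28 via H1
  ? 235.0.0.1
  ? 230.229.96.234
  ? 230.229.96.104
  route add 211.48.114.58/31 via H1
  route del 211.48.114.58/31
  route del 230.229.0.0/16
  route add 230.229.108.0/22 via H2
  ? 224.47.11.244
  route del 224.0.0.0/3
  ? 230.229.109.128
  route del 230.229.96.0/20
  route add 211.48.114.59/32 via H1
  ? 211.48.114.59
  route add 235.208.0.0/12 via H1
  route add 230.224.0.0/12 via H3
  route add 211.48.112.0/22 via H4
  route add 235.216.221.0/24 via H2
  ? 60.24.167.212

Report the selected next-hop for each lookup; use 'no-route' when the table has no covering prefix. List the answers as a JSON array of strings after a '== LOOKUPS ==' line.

Process each operation:
  add 230.229.109.128/28 -> H3 at depth 28
  add 230.229.109.128/28 -> H3 at depth 28
  - 230.229.109.128/28 clear@28
  add 0.0.0.0/0 -> H0 at depth 0
  add 235.216.221.196/30 -> H4 at depth 30
  add 230.229.109.128/25 -> H3 at depth 25
  add 224.0.0.0/3 -> H2 at depth 3
  lookup 235.216.221.197: bits 111010111101100011011101110001 walk d0:H0→d1:-→d2:-→d3:H2→d4:-→d5:-→d6:-→d7:-→d8:-→d9:-→d10:-→d11:-→d12:-→d13:-→d14:-→d15:-→d16:-→d17:-→d18:-→d19:-→d20:-→d21:-→d22:-→d23:-→d24:-→d25:-→d26:-→d27:-→d28:-→d29:-→d30:H4 -> H4
  lookup 230.229.109.135: bits 1110011011100101011011011000 walk d0:H0→d1:-→d2:-→d3:H2→d4:-→d5:-→d6:-→d7:-→d8:-→d9:-→d10:-→d11:-→d12:-→d13:-→d14:-→d15:-→d16:-→d17:-→d18:-→d19:-→d20:-→d21:-→d22:-→d23:-→d24:-→d25:H3→d26:-→d27:-→d28:- -> H3
  add 0.0.0.0/0 -> H1 at depth 0
  lookup 224.0.52.204: bits 11100 walk d0:H1→d1:-→d2:-→d3:H2→d4:-→d5:- -> H2
  add 235.0.0.0/8 -> H4 at depth 8
  add 230.229.96.0/20 -> H4 at depth 20
  lookup 230.229.109.128: bits 1110011011100101011011011000 walk d0:H1→d1:-→d2:-→d3:H2→d4:-→d5:-→d6:-→d7:-→d8:-→d9:-→d10:-→d11:-→d12:-→d13:-→d14:-→d15:-→d16:-→d17:-→d18:-→d19:-→d20:H4→d21:-→d22:-→d23:-→d24:-→d25:H3→d26:-→d27:-→d28:- -> H3
  add 230.229.0.0/16 -> H0 at depth 16
  add 211.48.114.48/28 -> H1 at depth 28
  lookup 235.0.0.1: bits 11101011 walk d0:H1→d1:-→d2:-→d3:H2→d4:-→d5:-→d6:-→d7:-→d8:H4 -> H4
  lookup 230.229.96.234: bits 11100110111001010110 walk d0:H1→d1:-→d2:-→d3:H2→d4:-→d5:-→d6:-→d7:-→d8:-→d9:-→d10:-→d11:-→d12:-→d13:-→d14:-→d15:-→d16:H0→d17:-→d18:-→d19:-→d20:H4 -> H4
  lookup 230.229.96.104: bits 11100110111001010110 walk d0:H1→d1:-→d2:-→d3:H2→d4:-→d5:-→d6:-→d7:-→d8:-→d9:-→d10:-→d11:-→d12:-→d13:-→d14:-→d15:-→d16:H0→d17:-→d18:-→d19:-→d20:H4 -> H4
  add 211.48.114.58/31 -> H1 at depth 31
  - 211.48.114.58/31 clear@31
  - 230.229.0.0/16 clear@16
  add 230.229.108.0/22 -> H2 at depth 22
  lookup 224.47.11.244: bits 11100 walk d0:H1→d1:-→d2:-→d3:H2→d4:-→d5:- -> H2
  - 224.0.0.0/3 clear@3
  lookup 230.229.109.128: bits 1110011011100101011011011000 walk d0:H1→d1:-→d2:-→d3:-→d4:-→d5:-→d6:-→d7:-→d8:-→d9:-→d10:-→d11:-→d12:-→d13:-→d14:-→d15:-→d16:-→d17:-→d18:-→d19:-→d20:H4→d21:-→d22:H2→d23:-→d24:-→d25:H3→d26:-→d27:-→d28:- -> H3
  - 230.229.96.0/20 clear@20
  add 211.48.114.59/32 -> H1 at depth 32
  lookup 211.48.114.59: bits 11010011001100000111001000111011 walk d0:H1→d1:-→d2:-→d3:-→d4:-→d5:-→d6:-→d7:-→d8:-→d9:-→d10:-→d11:-→d12:-→d13:-→d14:-→d15:-→d16:-→d17:-→d18:-→d19:-→d20:-→d21:-→d22:-→d23:-→d24:-→d25:-→d26:-→d27:-→d28:H1→d29:-→d30:-→d31:-→d32:H1 -> H1
  add 235.208.0.0/12 -> H1 at depth 12
  add 230.224.0.0/12 -> H3 at depth 12
  add 211.48.112.0/22 -> H4 at depth 22
  add 235.216.221.0/24 -> H2 at depth 24
  lookup 60.24.167.212: bits ε walk d0:H1 -> H1

== LOOKUPS ==
["H4","H3","H2","H3","H4","H4","H4","H2","H3","H1","H1"]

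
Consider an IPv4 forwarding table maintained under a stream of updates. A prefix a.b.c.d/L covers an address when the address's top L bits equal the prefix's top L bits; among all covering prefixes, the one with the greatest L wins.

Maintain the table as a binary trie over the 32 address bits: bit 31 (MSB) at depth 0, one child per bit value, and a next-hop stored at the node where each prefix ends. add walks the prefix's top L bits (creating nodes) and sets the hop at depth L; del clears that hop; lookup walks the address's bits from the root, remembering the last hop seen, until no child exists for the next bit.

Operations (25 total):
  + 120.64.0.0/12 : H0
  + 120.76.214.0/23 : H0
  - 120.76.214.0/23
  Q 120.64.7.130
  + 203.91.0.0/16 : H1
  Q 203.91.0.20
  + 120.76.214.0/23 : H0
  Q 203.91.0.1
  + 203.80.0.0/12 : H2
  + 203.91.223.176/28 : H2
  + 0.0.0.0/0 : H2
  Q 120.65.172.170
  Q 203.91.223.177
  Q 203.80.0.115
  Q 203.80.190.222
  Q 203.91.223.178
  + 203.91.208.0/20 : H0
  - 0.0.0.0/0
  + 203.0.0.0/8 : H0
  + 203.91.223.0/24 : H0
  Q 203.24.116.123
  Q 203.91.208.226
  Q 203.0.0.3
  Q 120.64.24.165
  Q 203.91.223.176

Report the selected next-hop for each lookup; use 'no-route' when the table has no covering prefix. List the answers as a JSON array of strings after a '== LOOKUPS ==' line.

Process each operation:
  add 120.64.0.0/12 -> H0 at depth 12
  add 120.76.214.0/23 -> H0 at depth 23
  del 120.76.214.0/23 (clear depth 23)
  Q 120.64.7.130: descend 011110000100 ; hops seen [H0] ; pick H0
  add 203.91.0.0/16 -> H1 at depth 16
  Q 203.91.0.20: descend 1100101101011011 ; hops seen [H1] ; pick H1
  add 120.76.214.0/23 -> H0 at depth 23
  Q 203.91.0.1: descend 1100101101011011 ; hops seen [H1] ; pick H1
  add 203.80.0.0/12 -> H2 at depth 12
  add 203.91.223.176/28 -> H2 at depth 28
  add 0.0.0.0/0 -> H2 at depth 0
  Q 120.65.172.170: descend 011110000100 ; hops seen [H2,H0] ; pick H0
  Q 203.91.223.177: descend 1100101101011011110111111011 ; hops seen [H2,H2,H1,H2] ; pick H2
  Q 203.80.0.115: descend 110010110101 ; hops seen [H2,H2] ; pick H2
  Q 203.80.190.222: descend 110010110101 ; hops seen [H2,H2] ; pick H2
  Q 203.91.223.178: descend 1100101101011011110111111011 ; hops seen [H2,H2,H1,H2] ; pick H2
  add 203.91.208.0/20 -> H0 at depth 20
  del 0.0.0.0/0 (clear depth 0)
  add 203.0.0.0/8 -> H0 at depth 8
  add 203.91.223.0/24 -> H0 at depth 24
  Q 203.24.116.123: descend 110010110 ; hops seen [H0] ; pick H0
  Q 203.91.208.226: descend 11001011010110111101 ; hops seen [H0,H2,H1,H0] ; pick H0
  Q 203.0.0.3: descend 110010110 ; hops seen [H0] ; pick H0
  Q 120.64.24.165: descend 011110000100 ; hops seen [H0] ; pick H0
  Q 203.91.223.176: descend 1100101101011011110111111011 ; hops seen [H0,H2,H1,H0,H0,H2] ; pick H2

== LOOKUPS ==
["H0","H1","H1","H0","H2","H2","H2","H2","H0","H0","H0","H0","H2"]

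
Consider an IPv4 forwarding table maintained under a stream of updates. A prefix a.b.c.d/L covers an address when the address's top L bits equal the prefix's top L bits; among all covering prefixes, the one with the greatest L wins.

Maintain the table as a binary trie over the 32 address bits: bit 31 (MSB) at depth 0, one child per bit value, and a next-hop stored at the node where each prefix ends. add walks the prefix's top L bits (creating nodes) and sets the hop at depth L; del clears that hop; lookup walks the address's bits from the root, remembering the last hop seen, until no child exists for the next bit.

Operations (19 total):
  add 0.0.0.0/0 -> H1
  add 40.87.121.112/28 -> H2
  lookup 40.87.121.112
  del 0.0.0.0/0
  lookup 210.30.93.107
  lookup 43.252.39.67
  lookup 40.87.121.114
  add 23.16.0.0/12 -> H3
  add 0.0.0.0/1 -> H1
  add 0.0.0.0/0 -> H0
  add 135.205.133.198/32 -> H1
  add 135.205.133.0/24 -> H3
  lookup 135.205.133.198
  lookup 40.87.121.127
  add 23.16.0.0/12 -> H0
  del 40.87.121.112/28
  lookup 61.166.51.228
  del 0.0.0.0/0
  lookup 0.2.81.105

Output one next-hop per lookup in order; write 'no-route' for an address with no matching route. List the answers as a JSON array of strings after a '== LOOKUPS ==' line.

Trace:
  + 0.0.0.0/0 (H1) depth=0
  + 40.87.121.112/28 (H2) depth=28
  lookup 40.87.121.112: bits 0010100001010111011110010111 walk d0:H1→d1:-→d2:-→d3:-→d4:-→d5:-→d6:-→d7:-→d8:-→d9:-→d10:-→d11:-→d12:-→d13:-→d14:-→d15:-→d16:-→d17:-→d18:-→d19:-→d20:-→d21:-→d22:-→d23:-→d24:-→d25:-→d26:-→d27:-→d28:H2 -> H2
  del 0.0.0.0/0 (clear depth 0)
  lookup 210.30.93.107: bits ε walk d0:- -> no-route
  lookup 43.252.39.67: bits 001010 walk d0:-→d1:-→d2:-→d3:-→d4:-→d5:-→d6:- -> no-route
  lookup 40.87.121.114: bits 0010100001010111011110010111 walk d0:-→d1:-→d2:-→d3:-→d4:-→d5:-→d6:-→d7:-→d8:-→d9:-→d10:-→d11:-→d12:-→d13:-→d14:-→d15:-→d16:-→d17:-→d18:-→d19:-→d20:-→d21:-→d22:-→d23:-→d24:-→d25:-→d26:-→d27:-→d28:H2 -> H2
  + 23.16.0.0/12 (H3) depth=12
  + 0.0.0.0/1 (H1) depth=1
  + 0.0.0.0/0 (H0) depth=0
  + 135.205.133.198/32 (H1) depth=32
  + 135.205.133.0/24 (H3) depth=24
  lookup 135.205.133.198: bits 10000111110011011000010111000110 walk d0:H0→d1:-→d2:-→d3:-→d4:-→d5:-→d6:-→d7:-→d8:-→d9:-→d10:-→d11:-→d12:-→d13:-→d14:-→d15:-→d16:-→d17:-→d18:-→d19:-→d20:-→d21:-→d22:-→d23:-→d24:H3→d25:-→d26:-→d27:-→d28:-→d29:-→d30:-→d31:-→d32:H1 -> H1
  lookup 40.87.121.127: bits 0010100001010111011110010111 walk d0:H0→d1:H1→d2:-→d3:-→d4:-→d5:-→d6:-→d7:-→d8:-→d9:-→d10:-→d11:-→d12:-→d13:-→d14:-→d15:-→d16:-→d17:-→d18:-→d19:-→d20:-→d21:-→d22:-→d23:-→d24:-→d25:-→d26:-→d27:-→d28:H2 -> H2
  + 23.16.0.0/12 (H0) depth=12
  del 40.87.121.112/28 (clear depth 28)
  lookup 61.166.51.228: bits 001 walk d0:H0→d1:H1→d2:-→d3:- -> H1
  del 0.0.0.0/0 (clear depth 0)
  lookup 0.2.81.105: bits 000 walk d0:-→d1:H1→d2:-→d3:- -> H1

== LOOKUPS ==
["H2","no-route","no-route","H2","H1","H2","H1","H1"]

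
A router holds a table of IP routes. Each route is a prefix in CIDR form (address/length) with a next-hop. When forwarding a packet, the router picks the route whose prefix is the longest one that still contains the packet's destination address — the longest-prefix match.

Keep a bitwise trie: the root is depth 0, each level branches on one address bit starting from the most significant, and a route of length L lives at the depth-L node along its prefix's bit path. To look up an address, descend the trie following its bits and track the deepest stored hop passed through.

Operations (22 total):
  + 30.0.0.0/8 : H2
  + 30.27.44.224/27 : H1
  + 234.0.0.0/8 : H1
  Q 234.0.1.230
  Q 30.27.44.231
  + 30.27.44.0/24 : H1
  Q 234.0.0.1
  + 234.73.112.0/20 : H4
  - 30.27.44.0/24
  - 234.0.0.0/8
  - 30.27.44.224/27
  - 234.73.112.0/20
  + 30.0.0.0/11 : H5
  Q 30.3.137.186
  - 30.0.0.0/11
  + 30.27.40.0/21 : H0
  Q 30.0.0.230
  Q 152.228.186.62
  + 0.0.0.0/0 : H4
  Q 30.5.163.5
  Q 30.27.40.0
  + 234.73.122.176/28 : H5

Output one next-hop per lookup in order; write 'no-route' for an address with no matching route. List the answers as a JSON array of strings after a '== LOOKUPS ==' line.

Process each operation:
  + 30.0.0.0/8 (H2) depth=8
  + 30.27.44.224/27 (H1) depth=27
  + 234.0.0.0/8 (H1) depth=8
  lookup 234.0.1.230: bits 11101010 walk d0:-→d1:-→d2:-→d3:-→d4:-→d5:-→d6:-→d7:-→d8:H1 -> H1
  lookup 30.27.44.231: bits 000111100001101100101100111 walk d0:-→d1:-→d2:-→d3:-→d4:-→d5:-→d6:-→d7:-→d8:H2→d9:-→d10:-→d11:-→d12:-→d13:-→d14:-→d15:-→d16:-→d17:-→d18:-→d19:-→d20:-→d21:-→d22:-→d23:-→d24:-→d25:-→d26:-→d27:H1 -> H1
  + 30.27.44.0/24 (H1) depth=24
  lookup 234.0.0.1: bits 11101010 walk d0:-→d1:-→d2:-→d3:-→d4:-→d5:-→d6:-→d7:-→d8:H1 -> H1
  + 234.73.112.0/20 (H4) depth=20
  del 30.27.44.0/24 (clear depth 24)
  del 234.0.0.0/8 (clear depth 8)
  del 30.27.44.224/27 (clear depth 27)
  del 234.73.112.0/20 (clear depth 20)
  + 30.0.0.0/11 (H5) depth=11
  lookup 30.3.137.186: bits 00011110000 walk d0:-→d1:-→d2:-→d3:-→d4:-→d5:-→d6:-→d7:-→d8:H2→d9:-→d10:-→d11:H5 -> H5
  del 30.0.0.0/11 (clear depth 11)
  + 30.27.40.0/21 (H0) depth=21
  lookup 30.0.0.230: bits 00011110000 walk d0:-→d1:-→d2:-→d3:-→d4:-→d5:-→d6:-→d7:-→d8:H2→d9:-→d10:-→d11:- -> H2
  lookup 152.228.186.62: bits 1 walk d0:-→d1:- -> no-route
  + 0.0.0.0/0 (H4) depth=0
  lookup 30.5.163.5: bits 00011110000 walk d0:H4→d1:-→d2:-→d3:-→d4:-→d5:-→d6:-→d7:-→d8:H2→d9:-→d10:-→d11:- -> H2
  lookup 30.27.40.0: bits 000111100001101100101 walk d0:H4→d1:-→d2:-→d3:-→d4:-→d5:-→d6:-→d7:-→d8:H2→d9:-→d10:-→d11:-→d12:-→d13:-→d14:-→d15:-→d16:-→d17:-→d18:-→d19:-→d20:-→d21:H0 -> H0
  + 234.73.122.176/28 (H5) depth=28

== LOOKUPS ==
["H1","H1","H1","H5","H2","no-route","H2","H0"]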